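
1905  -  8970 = - 7065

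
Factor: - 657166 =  - 2^1* 457^1*719^1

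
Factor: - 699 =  - 3^1*233^1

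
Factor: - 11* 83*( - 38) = 34694 = 2^1*11^1*19^1*83^1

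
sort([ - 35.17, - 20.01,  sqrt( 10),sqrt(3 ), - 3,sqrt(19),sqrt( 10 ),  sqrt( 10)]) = [ - 35.17, - 20.01, - 3,sqrt (3),sqrt(10 ),sqrt( 10 ),sqrt( 10),sqrt(19 ) ] 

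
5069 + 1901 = 6970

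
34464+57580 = 92044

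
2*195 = 390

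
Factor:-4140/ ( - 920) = 2^( - 1 ) *3^2 = 9/2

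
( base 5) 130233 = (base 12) 2B24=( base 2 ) 1001111001100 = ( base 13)23cb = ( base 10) 5068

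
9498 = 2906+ 6592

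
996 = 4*249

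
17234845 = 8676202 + 8558643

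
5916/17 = 348 = 348.00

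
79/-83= - 1 + 4/83 = - 0.95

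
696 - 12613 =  - 11917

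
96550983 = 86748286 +9802697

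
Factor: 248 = 2^3 * 31^1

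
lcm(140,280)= 280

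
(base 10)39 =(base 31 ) 18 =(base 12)33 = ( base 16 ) 27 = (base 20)1j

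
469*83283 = 39059727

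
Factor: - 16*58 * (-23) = 21344=   2^5*23^1*29^1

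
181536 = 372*488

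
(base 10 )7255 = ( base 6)53331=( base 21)G9A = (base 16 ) 1C57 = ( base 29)8i5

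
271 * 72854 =19743434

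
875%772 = 103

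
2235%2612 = 2235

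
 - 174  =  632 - 806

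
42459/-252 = - 14153/84 = - 168.49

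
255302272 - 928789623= - 673487351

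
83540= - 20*( - 4177) 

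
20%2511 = 20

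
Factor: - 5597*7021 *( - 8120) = 2^3*5^1*7^2*17^1*29^2 * 59^1*193^1 = 319087880440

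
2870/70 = 41 = 41.00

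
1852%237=193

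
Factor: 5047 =7^2 *103^1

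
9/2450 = 9/2450 = 0.00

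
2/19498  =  1/9749 = 0.00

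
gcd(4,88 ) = 4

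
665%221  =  2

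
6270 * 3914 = 24540780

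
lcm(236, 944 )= 944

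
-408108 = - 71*5748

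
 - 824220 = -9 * 91580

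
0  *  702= 0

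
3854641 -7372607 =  -3517966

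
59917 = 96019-36102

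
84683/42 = 2016+11/42  =  2016.26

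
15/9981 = 5/3327 = 0.00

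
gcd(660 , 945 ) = 15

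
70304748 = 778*90366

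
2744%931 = 882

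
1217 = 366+851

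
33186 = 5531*6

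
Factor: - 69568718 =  - 2^1 * 41^1*848399^1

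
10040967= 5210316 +4830651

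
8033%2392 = 857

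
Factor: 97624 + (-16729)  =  3^1*5^1*5393^1=80895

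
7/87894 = 7/87894= 0.00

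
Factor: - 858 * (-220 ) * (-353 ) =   -  66632280= - 2^3*3^1*5^1 * 11^2 * 13^1*  353^1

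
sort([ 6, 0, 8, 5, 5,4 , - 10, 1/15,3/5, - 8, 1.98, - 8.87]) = [ - 10 , - 8.87, - 8,0,1/15, 3/5, 1.98  ,  4, 5, 5, 6,8]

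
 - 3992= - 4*998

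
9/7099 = 9/7099 = 0.00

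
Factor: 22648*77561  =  2^3*11^2 * 19^1*149^1*641^1= 1756601528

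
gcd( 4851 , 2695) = 539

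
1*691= 691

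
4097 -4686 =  - 589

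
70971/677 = 70971/677 = 104.83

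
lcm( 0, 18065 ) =0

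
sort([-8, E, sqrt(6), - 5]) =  [ - 8, - 5, sqrt( 6),  E ]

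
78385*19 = 1489315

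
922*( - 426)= -392772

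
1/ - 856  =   - 1+855/856 = - 0.00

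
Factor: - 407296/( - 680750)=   203648/340375 = 2^7*5^(  -  3) * 7^( - 1 ) *37^1* 43^1 * 389^( - 1)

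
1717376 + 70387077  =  72104453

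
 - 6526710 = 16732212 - 23258922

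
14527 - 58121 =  - 43594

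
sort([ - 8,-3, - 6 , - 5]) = [ - 8, - 6,- 5, - 3]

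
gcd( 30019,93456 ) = 11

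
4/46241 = 4/46241=0.00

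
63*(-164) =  -10332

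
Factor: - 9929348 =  - 2^2*11^1*13^1*17359^1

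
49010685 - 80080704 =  - 31070019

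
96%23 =4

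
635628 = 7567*84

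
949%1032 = 949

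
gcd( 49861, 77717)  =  1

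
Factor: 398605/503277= 3^(  -  1 )*5^1*29^1*2749^1*167759^(- 1)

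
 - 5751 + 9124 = 3373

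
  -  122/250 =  - 1+64/125   =  - 0.49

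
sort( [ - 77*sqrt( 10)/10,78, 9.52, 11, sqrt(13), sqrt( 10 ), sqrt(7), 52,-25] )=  [ - 25, - 77*sqrt (10)/10, sqrt(7), sqrt(10 ) , sqrt( 13 ), 9.52,11 , 52,78] 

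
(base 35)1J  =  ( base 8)66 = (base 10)54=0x36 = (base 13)42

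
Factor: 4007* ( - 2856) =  - 11443992 = - 2^3*3^1*7^1 *17^1*4007^1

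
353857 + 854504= 1208361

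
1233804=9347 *132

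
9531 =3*3177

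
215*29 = 6235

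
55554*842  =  46776468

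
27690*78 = 2159820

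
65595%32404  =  787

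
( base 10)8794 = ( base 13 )4006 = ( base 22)I3G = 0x225a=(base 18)192a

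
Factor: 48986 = 2^1*7^1*3499^1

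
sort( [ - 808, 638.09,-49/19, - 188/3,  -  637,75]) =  [ - 808 ,- 637, - 188/3, - 49/19, 75, 638.09] 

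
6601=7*943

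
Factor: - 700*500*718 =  - 251300000 = -  2^5*5^5*7^1*359^1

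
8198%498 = 230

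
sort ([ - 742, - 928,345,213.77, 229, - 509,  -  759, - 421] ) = [ - 928, - 759, - 742,-509, - 421,213.77, 229,345] 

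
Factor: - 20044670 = -2^1 * 5^1*79^1*25373^1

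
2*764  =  1528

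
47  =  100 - 53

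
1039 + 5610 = 6649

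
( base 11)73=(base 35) 2a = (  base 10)80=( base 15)55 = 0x50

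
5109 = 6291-1182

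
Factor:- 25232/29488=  - 83^1*97^ (- 1 ) = - 83/97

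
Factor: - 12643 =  - 47^1*269^1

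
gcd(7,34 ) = 1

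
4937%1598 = 143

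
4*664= 2656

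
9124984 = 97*94072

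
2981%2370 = 611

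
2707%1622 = 1085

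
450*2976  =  1339200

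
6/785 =6/785 = 0.01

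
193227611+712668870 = 905896481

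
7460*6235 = 46513100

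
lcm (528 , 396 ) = 1584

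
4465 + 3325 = 7790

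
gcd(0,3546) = 3546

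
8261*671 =5543131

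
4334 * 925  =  4008950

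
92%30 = 2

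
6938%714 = 512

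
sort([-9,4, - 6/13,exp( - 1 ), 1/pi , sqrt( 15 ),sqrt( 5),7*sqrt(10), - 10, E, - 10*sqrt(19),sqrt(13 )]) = [ - 10 * sqrt(19),  -  10, - 9, - 6/13,1/pi, exp( - 1), sqrt(5)  ,  E,sqrt(13 ), sqrt(15 ), 4,7 * sqrt( 10 )] 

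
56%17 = 5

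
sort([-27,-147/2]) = [ - 147/2 , - 27] 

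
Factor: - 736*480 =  - 353280 = -2^10*3^1*5^1 * 23^1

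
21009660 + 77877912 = 98887572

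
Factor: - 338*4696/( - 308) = 396812/77 = 2^2*7^( - 1)*11^( - 1)*13^2 *587^1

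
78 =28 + 50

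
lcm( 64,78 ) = 2496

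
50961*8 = 407688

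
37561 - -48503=86064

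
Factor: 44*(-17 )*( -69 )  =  2^2*3^1*11^1*17^1*23^1 = 51612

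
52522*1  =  52522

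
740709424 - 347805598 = 392903826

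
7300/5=1460 = 1460.00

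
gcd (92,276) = 92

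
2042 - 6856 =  - 4814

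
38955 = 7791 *5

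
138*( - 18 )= - 2484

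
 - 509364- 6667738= -7177102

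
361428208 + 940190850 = 1301619058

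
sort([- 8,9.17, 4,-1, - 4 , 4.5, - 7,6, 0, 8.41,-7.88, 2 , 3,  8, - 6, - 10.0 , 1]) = [-10.0,-8,  -  7.88,-7, - 6,- 4,  -  1 , 0,1 , 2  ,  3,  4,  4.5,6 , 8,8.41 , 9.17] 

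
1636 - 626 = 1010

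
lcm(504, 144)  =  1008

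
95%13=4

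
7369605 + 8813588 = 16183193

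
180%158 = 22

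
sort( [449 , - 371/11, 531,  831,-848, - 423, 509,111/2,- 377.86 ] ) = [-848, - 423,-377.86 ,- 371/11,111/2, 449, 509, 531, 831]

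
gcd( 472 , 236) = 236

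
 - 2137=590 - 2727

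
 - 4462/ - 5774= 2231/2887 = 0.77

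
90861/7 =12980 + 1/7= 12980.14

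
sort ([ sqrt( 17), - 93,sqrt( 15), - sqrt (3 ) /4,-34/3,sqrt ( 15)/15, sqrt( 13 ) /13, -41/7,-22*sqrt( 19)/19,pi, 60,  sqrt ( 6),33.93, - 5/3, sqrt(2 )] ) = [ - 93,-34/3, - 41/7, - 22*sqrt( 19 )/19, - 5/3, - sqrt(3) /4 , sqrt( 15)/15,sqrt(13)/13 , sqrt (2 ),sqrt( 6 ),pi, sqrt (15),sqrt( 17),  33.93,  60 ]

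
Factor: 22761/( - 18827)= - 81/67 =-  3^4*67^ (-1 ) 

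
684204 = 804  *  851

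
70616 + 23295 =93911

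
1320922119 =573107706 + 747814413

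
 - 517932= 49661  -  567593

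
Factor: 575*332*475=90677500 = 2^2*  5^4*19^1 *23^1*83^1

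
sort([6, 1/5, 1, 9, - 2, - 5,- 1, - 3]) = [-5,  -  3,-2,  -  1,1/5,1,6, 9] 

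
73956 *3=221868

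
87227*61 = 5320847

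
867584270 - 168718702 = 698865568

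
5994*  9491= 56889054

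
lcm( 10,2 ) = 10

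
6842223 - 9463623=-2621400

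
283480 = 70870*4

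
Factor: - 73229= - 13^1*43^1*131^1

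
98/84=1 + 1/6 = 1.17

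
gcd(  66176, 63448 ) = 88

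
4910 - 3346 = 1564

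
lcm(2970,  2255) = 121770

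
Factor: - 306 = -2^1 * 3^2 * 17^1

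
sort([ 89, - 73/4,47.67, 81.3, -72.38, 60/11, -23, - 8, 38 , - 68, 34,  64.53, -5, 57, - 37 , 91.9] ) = [-72.38,- 68, - 37, -23, - 73/4,-8, - 5, 60/11, 34,38,47.67, 57, 64.53,81.3, 89,91.9]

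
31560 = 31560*1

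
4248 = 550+3698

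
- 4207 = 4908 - 9115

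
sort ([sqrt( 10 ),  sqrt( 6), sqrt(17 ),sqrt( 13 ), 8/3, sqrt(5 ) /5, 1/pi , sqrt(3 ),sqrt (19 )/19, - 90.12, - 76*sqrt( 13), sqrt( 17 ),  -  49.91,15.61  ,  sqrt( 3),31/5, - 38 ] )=[ - 76 *sqrt(13 ), - 90.12,-49.91, - 38,sqrt( 19 )/19,1/pi, sqrt( 5) /5,  sqrt(3)  ,  sqrt( 3),sqrt( 6 ), 8/3,  sqrt ( 10 ), sqrt( 13 ), sqrt( 17), sqrt ( 17), 31/5,15.61] 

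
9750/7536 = 1 + 369/1256 = 1.29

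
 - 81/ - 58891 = 81/58891 = 0.00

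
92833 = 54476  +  38357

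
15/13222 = 15/13222 = 0.00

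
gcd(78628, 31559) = 11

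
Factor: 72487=173^1 * 419^1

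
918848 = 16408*56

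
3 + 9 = 12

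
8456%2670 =446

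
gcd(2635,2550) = 85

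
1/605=1/605 = 0.00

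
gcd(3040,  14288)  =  304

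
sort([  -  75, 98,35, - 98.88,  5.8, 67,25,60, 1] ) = [ - 98.88, - 75,1,5.8,25 , 35,60,67, 98]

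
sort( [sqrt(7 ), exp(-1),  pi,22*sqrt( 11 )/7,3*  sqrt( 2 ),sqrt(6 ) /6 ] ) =[exp( - 1), sqrt( 6)/6,sqrt( 7 ), pi,3 * sqrt ( 2), 22*sqrt( 11 ) /7 ] 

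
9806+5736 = 15542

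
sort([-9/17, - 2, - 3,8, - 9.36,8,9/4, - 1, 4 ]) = [-9.36,- 3, - 2, - 1, - 9/17, 9/4,4,8,8]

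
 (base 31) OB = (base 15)355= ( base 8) 1363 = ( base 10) 755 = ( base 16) 2F3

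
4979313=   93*53541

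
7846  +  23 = 7869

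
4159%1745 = 669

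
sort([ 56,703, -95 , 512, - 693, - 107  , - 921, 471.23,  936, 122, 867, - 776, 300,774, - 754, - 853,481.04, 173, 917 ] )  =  [ - 921, - 853, - 776,-754, - 693 , - 107, - 95, 56, 122,173, 300, 471.23, 481.04, 512, 703, 774,867,917, 936] 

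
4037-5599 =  - 1562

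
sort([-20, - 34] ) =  [ - 34, - 20 ]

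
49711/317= 156+259/317  =  156.82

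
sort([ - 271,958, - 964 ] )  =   [ - 964, - 271,958]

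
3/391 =3/391 = 0.01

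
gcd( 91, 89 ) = 1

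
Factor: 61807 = 19^1*3253^1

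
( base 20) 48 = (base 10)88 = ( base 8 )130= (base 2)1011000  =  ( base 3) 10021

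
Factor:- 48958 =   -  2^1*7^1*13^1*269^1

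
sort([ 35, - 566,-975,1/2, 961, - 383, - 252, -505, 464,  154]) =[- 975, - 566, -505, - 383, -252,1/2,35,154,  464 , 961]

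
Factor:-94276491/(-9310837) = 3^1* 23^(-1)*404819^ ( - 1)*31425497^1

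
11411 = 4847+6564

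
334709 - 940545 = -605836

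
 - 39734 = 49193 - 88927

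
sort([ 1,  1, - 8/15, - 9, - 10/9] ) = [ - 9, - 10/9, - 8/15,1,1] 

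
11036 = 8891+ 2145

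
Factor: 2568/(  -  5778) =-4/9 = -2^2*3^( - 2 ) 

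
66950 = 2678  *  25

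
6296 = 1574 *4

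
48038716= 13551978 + 34486738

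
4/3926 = 2/1963 = 0.00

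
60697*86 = 5219942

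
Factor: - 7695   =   - 3^4*5^1* 19^1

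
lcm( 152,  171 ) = 1368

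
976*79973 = 78053648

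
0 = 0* 349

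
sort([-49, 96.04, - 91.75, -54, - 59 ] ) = [-91.75, - 59,-54, - 49, 96.04 ] 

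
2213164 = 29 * 76316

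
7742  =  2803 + 4939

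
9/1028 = 9/1028 = 0.01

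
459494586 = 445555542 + 13939044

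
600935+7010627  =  7611562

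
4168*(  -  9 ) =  - 37512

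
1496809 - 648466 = 848343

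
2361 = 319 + 2042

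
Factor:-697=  - 17^1*41^1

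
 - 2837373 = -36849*77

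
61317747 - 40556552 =20761195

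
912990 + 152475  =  1065465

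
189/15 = 63/5 = 12.60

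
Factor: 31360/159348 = 160/813  =  2^5*3^( - 1)*5^1 * 271^ ( - 1)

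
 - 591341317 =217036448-808377765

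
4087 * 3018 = 12334566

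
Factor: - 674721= - 3^2*61^1 *1229^1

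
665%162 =17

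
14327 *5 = 71635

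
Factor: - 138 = - 2^1 * 3^1*23^1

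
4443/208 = 4443/208= 21.36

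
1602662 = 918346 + 684316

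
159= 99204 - 99045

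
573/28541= 573/28541 = 0.02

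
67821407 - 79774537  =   - 11953130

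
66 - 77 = - 11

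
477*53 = 25281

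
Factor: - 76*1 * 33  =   - 2^2*3^1*11^1*19^1 = - 2508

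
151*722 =109022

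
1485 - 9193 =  - 7708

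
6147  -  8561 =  - 2414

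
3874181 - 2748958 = 1125223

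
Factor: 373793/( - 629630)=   -  2^( - 1)*5^( - 1)*7^1*67^1*79^(-1) = - 469/790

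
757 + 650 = 1407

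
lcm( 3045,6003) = 210105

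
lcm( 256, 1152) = 2304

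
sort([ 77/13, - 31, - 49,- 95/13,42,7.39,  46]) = [ - 49,-31, - 95/13 , 77/13,7.39,42 , 46]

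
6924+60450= 67374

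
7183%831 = 535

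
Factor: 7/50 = 2^(-1)*5^ ( - 2 )*7^1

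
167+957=1124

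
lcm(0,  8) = 0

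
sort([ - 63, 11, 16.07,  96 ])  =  [ - 63, 11, 16.07, 96] 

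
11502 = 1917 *6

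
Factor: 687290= 2^1* 5^1*68729^1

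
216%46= 32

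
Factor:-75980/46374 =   -  290/177 = - 2^1*3^( - 1)*5^1*29^1*59^( - 1) 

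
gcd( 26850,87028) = 2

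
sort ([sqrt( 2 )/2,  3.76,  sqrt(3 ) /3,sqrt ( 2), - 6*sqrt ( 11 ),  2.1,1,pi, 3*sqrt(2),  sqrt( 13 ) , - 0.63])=[-6 * sqrt ( 11) ,  -  0.63,sqrt ( 3 )/3,sqrt ( 2)/2,1, sqrt( 2), 2.1,pi,sqrt( 13 ), 3.76, 3*sqrt(2)]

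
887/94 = 9 + 41/94 = 9.44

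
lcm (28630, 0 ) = 0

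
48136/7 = 48136/7 = 6876.57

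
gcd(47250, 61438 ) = 2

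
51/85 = 3/5 =0.60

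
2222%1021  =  180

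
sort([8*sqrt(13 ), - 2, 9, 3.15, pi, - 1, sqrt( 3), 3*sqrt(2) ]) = [ - 2, - 1,  sqrt( 3), pi, 3.15, 3*sqrt( 2) , 9,8*sqrt( 13) ] 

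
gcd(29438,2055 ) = 1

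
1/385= 1/385  =  0.00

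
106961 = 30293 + 76668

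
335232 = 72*4656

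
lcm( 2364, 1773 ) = 7092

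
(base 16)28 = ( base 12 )34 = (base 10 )40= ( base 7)55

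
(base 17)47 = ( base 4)1023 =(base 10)75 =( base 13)5A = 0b1001011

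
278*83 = 23074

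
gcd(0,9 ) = 9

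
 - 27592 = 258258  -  285850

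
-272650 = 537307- 809957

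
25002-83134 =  - 58132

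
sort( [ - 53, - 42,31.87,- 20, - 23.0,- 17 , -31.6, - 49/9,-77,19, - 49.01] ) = [  -  77, - 53, - 49.01, - 42, - 31.6, - 23.0, - 20, - 17,-49/9,19,31.87 ] 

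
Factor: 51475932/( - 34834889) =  - 2^2*3^3*17^1*23^2*53^1*1187^(  -  1 )*29347^(-1 ) 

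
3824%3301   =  523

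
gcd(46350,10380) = 30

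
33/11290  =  33/11290 = 0.00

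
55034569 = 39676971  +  15357598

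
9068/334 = 27 + 25/167 = 27.15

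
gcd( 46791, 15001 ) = 1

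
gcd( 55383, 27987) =3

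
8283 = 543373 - 535090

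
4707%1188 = 1143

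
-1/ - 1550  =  1/1550 = 0.00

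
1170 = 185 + 985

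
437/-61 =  - 437/61=- 7.16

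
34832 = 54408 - 19576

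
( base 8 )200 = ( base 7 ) 242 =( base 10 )128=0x80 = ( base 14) 92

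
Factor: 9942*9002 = 89497884 = 2^2*3^1 * 7^1*643^1*1657^1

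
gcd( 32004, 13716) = 4572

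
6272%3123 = 26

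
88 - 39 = 49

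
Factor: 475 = 5^2* 19^1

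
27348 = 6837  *4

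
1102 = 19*58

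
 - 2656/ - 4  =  664 + 0/1 = 664.00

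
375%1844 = 375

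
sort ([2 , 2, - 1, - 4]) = [ - 4,-1,2, 2]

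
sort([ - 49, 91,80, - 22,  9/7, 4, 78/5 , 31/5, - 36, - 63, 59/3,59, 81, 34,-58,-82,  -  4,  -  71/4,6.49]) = [  -  82, - 63, - 58, - 49,-36, - 22,-71/4, - 4,  9/7, 4, 31/5, 6.49, 78/5,59/3, 34, 59, 80,  81, 91 ] 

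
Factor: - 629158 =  - 2^1*127^1*2477^1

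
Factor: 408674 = 2^1*7^1 * 29191^1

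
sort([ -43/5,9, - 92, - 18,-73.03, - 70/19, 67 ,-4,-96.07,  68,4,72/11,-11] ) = [-96.07,- 92,-73.03, - 18, -11,-43/5, - 4, - 70/19 , 4, 72/11, 9,67, 68]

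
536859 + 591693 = 1128552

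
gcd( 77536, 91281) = 1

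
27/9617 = 27/9617 = 0.00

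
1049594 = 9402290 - 8352696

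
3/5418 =1/1806=0.00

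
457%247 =210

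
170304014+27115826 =197419840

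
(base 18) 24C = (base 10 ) 732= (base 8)1334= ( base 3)1000010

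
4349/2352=1 + 1997/2352=1.85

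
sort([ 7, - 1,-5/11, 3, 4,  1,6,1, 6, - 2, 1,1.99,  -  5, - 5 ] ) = [ - 5, - 5, - 2, - 1, - 5/11,1,1, 1, 1.99,  3, 4, 6,6, 7]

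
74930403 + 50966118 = 125896521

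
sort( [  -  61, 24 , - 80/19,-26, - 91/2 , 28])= [ - 61, - 91/2,  -  26, -80/19, 24, 28] 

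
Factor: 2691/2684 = 2^( - 2 )*3^2*11^( - 1)*13^1 * 23^1 * 61^ ( - 1 )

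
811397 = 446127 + 365270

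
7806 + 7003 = 14809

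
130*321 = 41730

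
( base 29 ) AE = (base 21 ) ea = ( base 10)304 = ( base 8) 460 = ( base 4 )10300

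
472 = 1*472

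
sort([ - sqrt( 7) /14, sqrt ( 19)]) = [ - sqrt(7 )/14,sqrt( 19 ) ]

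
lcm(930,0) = 0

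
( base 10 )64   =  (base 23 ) 2i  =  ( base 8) 100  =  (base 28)28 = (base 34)1u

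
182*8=1456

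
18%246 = 18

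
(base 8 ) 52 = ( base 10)42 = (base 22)1K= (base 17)28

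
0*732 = 0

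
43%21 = 1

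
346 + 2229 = 2575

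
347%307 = 40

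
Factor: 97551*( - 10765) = - 1050136515 = - 3^3* 5^1 * 2153^1*3613^1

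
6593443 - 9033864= - 2440421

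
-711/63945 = -1 + 7026/7105 = -0.01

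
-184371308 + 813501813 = 629130505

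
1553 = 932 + 621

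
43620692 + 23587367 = 67208059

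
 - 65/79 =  - 1 + 14/79 = - 0.82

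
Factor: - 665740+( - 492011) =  - 1157751 = - 3^2 * 7^1 * 17^1*23^1*47^1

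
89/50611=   89/50611 = 0.00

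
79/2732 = 79/2732 =0.03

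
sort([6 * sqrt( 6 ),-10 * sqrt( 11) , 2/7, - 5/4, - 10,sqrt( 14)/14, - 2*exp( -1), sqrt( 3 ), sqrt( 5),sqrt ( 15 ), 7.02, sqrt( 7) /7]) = [ - 10*sqrt ( 11), - 10, - 5/4, - 2*exp( - 1 ), sqrt( 14 )/14 , 2/7,sqrt(7 ) /7, sqrt( 3 ),sqrt( 5) , sqrt( 15) , 7.02 , 6 * sqrt(6 )]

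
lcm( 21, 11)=231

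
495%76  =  39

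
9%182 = 9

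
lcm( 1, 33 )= 33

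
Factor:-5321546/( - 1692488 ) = 2660773/846244 = 2^(-2 )*7^( - 1)*30223^(- 1 )*2660773^1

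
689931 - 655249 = 34682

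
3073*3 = 9219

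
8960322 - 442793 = 8517529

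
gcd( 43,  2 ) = 1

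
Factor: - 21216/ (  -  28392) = 68/91 = 2^2 *7^( - 1 )*13^( - 1 )*17^1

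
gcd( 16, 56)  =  8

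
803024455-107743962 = 695280493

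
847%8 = 7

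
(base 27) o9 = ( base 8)1221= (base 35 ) IR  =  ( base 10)657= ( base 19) 1FB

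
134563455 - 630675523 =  - 496112068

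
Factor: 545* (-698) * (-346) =131621860 = 2^2*5^1* 109^1 * 173^1*349^1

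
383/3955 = 383/3955 = 0.10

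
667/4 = 166 + 3/4=166.75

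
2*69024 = 138048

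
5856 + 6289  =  12145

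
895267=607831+287436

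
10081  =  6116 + 3965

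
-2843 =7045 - 9888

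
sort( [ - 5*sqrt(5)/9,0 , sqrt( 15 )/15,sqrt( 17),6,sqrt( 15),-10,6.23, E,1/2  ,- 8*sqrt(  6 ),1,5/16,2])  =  [ - 8*sqrt( 6), - 10, - 5*sqrt( 5)/9, 0 , sqrt ( 15)/15,5/16 , 1/2,  1, 2,E,sqrt(15), sqrt( 17),6,6.23]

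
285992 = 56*5107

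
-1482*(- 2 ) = 2964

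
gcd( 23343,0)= 23343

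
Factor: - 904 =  - 2^3 * 113^1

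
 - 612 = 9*(  -  68 )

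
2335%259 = 4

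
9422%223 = 56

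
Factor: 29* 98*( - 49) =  - 2^1*7^4*29^1 = - 139258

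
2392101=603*3967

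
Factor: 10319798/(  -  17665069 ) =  - 2^1*5159899^1*17665069^(  -  1 )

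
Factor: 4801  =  4801^1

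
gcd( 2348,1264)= 4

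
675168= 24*28132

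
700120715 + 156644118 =856764833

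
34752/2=17376 = 17376.00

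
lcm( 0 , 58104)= 0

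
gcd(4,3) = 1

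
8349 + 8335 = 16684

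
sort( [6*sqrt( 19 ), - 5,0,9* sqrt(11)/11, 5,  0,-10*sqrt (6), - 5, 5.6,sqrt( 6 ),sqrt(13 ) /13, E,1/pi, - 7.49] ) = [ - 10*sqrt(6 ),  -  7.49, - 5, -5,0,0 , sqrt( 13)/13, 1/pi, sqrt( 6), 9*sqrt(11) /11, E, 5,5.6,6*sqrt( 19 )]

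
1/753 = 1/753 = 0.00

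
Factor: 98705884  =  2^2*1223^1 * 20177^1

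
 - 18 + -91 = -109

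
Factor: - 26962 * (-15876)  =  2^3*3^4*7^2* 13^1*17^1*61^1  =  428048712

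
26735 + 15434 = 42169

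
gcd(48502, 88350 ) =2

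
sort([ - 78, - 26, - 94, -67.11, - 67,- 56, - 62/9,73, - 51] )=[ - 94, - 78,- 67.11 , - 67 , - 56, - 51, - 26, - 62/9,73 ]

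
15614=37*422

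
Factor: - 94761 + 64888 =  - 29873^1=- 29873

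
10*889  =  8890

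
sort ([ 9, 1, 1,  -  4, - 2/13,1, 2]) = [-4, - 2/13,1,  1, 1, 2 , 9 ] 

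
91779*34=3120486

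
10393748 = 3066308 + 7327440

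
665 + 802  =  1467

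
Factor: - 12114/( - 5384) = 2^ ( -2 )*3^2 = 9/4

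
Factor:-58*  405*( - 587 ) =2^1*3^4 *5^1 * 29^1*587^1 = 13788630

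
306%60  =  6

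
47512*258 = 12258096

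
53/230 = 53/230 = 0.23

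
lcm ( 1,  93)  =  93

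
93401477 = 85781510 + 7619967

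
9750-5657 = 4093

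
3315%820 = 35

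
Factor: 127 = 127^1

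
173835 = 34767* 5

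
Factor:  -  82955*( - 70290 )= 5830906950 = 2^1* 3^2 * 5^2*11^1*47^1*71^1*353^1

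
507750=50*10155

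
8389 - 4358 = 4031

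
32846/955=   34 + 376/955 = 34.39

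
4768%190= 18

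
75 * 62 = 4650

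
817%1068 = 817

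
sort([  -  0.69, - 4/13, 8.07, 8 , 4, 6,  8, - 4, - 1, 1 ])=[ - 4, - 1, - 0.69 , - 4/13,1,  4, 6, 8,  8 , 8.07]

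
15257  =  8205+7052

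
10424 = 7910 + 2514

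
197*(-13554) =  - 2670138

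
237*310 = 73470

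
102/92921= 102/92921=0.00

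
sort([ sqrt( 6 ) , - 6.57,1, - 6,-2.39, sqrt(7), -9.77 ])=[ - 9.77, - 6.57 , - 6, - 2.39,1,sqrt( 6), sqrt(7) ]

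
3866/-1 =-3866 + 0/1 = -3866.00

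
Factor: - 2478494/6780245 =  - 2^1*5^ ( - 1)*19^(-1) * 149^(-1)*479^( - 1)* 1239247^1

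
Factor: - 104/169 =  - 2^3*13^( - 1 ) = - 8/13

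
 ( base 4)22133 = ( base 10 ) 671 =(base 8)1237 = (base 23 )164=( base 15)2EB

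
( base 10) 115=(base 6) 311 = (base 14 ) 83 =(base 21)5a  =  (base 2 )1110011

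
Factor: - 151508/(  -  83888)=773/428 =2^( - 2)*107^( - 1 )*773^1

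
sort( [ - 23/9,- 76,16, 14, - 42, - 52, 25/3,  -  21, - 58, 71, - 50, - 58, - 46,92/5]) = [ - 76, - 58,  -  58, - 52,- 50,-46,  -  42,-21, - 23/9, 25/3,14, 16, 92/5,71]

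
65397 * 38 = 2485086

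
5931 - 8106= - 2175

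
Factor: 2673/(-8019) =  - 3^( - 1)=- 1/3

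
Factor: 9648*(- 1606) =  - 2^5*3^2*11^1*67^1* 73^1=- 15494688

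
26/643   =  26/643 = 0.04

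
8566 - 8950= - 384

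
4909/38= 4909/38 = 129.18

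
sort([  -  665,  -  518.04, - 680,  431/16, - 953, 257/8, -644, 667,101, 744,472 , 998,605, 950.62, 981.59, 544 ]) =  [ - 953, - 680, - 665, - 644,  -  518.04, 431/16, 257/8 , 101, 472, 544, 605,667,  744,950.62, 981.59, 998]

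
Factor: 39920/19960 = 2^1=2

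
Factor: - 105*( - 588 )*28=2^4*3^2*5^1*7^4  =  1728720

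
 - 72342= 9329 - 81671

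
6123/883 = 6 + 825/883=6.93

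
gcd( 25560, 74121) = 3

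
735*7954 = 5846190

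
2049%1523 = 526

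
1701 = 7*243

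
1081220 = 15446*70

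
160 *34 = 5440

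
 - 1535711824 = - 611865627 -923846197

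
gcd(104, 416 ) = 104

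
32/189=32/189 = 0.17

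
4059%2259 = 1800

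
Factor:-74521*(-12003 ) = 3^1*4001^1*74521^1 = 894475563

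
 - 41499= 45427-86926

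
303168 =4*75792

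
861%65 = 16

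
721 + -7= 714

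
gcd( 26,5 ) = 1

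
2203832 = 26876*82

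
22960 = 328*70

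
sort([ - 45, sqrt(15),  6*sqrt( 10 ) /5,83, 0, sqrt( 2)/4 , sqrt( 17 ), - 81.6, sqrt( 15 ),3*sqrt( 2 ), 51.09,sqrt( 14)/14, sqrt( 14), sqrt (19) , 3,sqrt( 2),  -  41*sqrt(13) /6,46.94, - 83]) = [ - 83,- 81.6, - 45, - 41*sqrt(13 )/6,0,  sqrt(14)/14,sqrt( 2)/4 , sqrt (2),3,sqrt( 14 ),6*sqrt( 10)/5, sqrt( 15 ) , sqrt(15 ),sqrt( 17 ),  3* sqrt( 2 ),sqrt( 19 )  ,  46.94,  51.09, 83 ] 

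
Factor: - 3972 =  -2^2*3^1 *331^1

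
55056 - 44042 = 11014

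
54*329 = 17766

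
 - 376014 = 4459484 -4835498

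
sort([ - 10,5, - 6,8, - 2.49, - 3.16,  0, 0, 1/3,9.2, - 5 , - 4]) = [-10, - 6 , - 5, - 4,-3.16, - 2.49,0, 0,1/3, 5,  8,9.2 ]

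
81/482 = 81/482 = 0.17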